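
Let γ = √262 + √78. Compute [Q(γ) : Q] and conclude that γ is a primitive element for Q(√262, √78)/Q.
[Q(γ) : Q] = 4 (equivalently, Q(γ) = Q(√262, √78))

Obviously Q(γ) ⊆ Q(√262, √78), and [Q(√262, √78):Q] = 4 (since 262, 78 are distinct squarefree integers > 1 with 20436 not a perfect square). To show equality we compute the minimal polynomial of γ. From γ = √262 + √78: γ^2 = 262 + 2√(20436) + 78 = 340 + 2√(20436), so γ^2 - 340 = 2√(20436); squaring, (γ^2 - 340)^2 = 4·20436, i.e. γ^4 - 680γ^2 + 115600 - 81744 = 0, i.e. γ^4 - 680γ^2 + 33856 = 0. So γ is a root of x^4 - 680x^2 + 33856. This polynomial is irreducible over Q: it has no rational root (each ±√262 ± √78 is irrational), and any factorization into two quadratics over Q would force √(20436) ∈ Q (pairing opposite roots) or √262, √78 ∈ Q (other pairings), all impossible. Hence [Q(γ):Q] = 4 = [Q(√262, √78):Q], so Q(γ) = Q(√262, √78).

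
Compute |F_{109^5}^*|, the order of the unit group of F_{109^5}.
|F_{109^5}^*| = 15386239548

F_{109^5} has 109^5 = 15386239549 elements; its multiplicative group consists of all nonzero elements, so |F_{109^5}^*| = 15386239549 - 1 = 15386239548. (It is cyclic since any finite subgroup of the multiplicative group of a field is cyclic.)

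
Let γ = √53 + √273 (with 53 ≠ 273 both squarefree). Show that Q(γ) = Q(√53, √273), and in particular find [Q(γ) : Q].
[Q(γ) : Q] = 4 (equivalently, Q(γ) = Q(√53, √273))

Obviously Q(γ) ⊆ Q(√53, √273), and [Q(√53, √273):Q] = 4 (since 53, 273 are distinct squarefree integers > 1 with 14469 not a perfect square). To show equality we compute the minimal polynomial of γ. From γ = √53 + √273: γ^2 = 53 + 2√(14469) + 273 = 326 + 2√(14469), so γ^2 - 326 = 2√(14469); squaring, (γ^2 - 326)^2 = 4·14469, i.e. γ^4 - 652γ^2 + 106276 - 57876 = 0, i.e. γ^4 - 652γ^2 + 48400 = 0. So γ is a root of x^4 - 652x^2 + 48400. This polynomial is irreducible over Q: it has no rational root (each ±√53 ± √273 is irrational), and any factorization into two quadratics over Q would force √(14469) ∈ Q (pairing opposite roots) or √53, √273 ∈ Q (other pairings), all impossible. Hence [Q(γ):Q] = 4 = [Q(√53, √273):Q], so Q(γ) = Q(√53, √273).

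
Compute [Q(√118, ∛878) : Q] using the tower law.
[Q(√118, ∛878) : Q] = 6

Let L = Q(√118, ∛878). Since Q(√118) ⊂ L and [Q(√118):Q] = 2, the tower law gives 2 | [L:Q]. Likewise Q(∛878) ⊂ L with [Q(∛878):Q] = 3 (because 878 is not a perfect cube), so 3 | [L:Q]. As gcd(2,3) = 1, [L:Q] is divisible by 6. Conversely L is generated over Q by √118 and ∛878, so [L:Q] ≤ 2·3 = 6. Therefore [Q(√118, ∛878) : Q] = 6.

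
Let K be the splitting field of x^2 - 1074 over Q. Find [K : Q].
[K : Q] = 2

f(x) = x^2 - 1074 factors as (x - √1074)(x + √1074). The splitting field is K = Q(√1074). Since 1074 is squarefree and > 1, it is not a perfect square, so x^2 - 1074 is irreducible over Q and [Q(√1074) : Q] = 2. Hence [K : Q] = 2.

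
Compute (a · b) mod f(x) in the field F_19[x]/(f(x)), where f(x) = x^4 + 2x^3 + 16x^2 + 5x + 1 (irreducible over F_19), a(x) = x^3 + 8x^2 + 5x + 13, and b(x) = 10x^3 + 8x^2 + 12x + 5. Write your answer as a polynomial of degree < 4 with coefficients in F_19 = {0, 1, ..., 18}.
a · b ≡ 5x^3 + 9x^2 + 13x + 7 (mod f(x))

Multiply in F_19[x]: a(x)·b(x) = (x^3 + 8x^2 + 5x + 13)·(10x^3 + 8x^2 + 12x + 5) = 10x^6 + 12x^5 + 12x^4 + 5x^3 + 14x^2 + 10x + 8. This has degree ≥ 4, so divide by f(x) over F_19: 10x^6 + 12x^5 + 12x^4 + 5x^3 + 14x^2 + 10x + 8 = (10x^2 + 11x + 1)·(x^4 + 2x^3 + 16x^2 + 5x + 1) + (5x^3 + 9x^2 + 13x + 7). Hence a·b ≡ 5x^3 + 9x^2 + 13x + 7 (mod f). (F_19[x]/(f) is a field with 19^4 = 130321 elements since f is irreducible of degree 4.)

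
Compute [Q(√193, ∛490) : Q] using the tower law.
[Q(√193, ∛490) : Q] = 6

Let L = Q(√193, ∛490). Since Q(√193) ⊂ L and [Q(√193):Q] = 2, the tower law gives 2 | [L:Q]. Likewise Q(∛490) ⊂ L with [Q(∛490):Q] = 3 (because 490 is not a perfect cube), so 3 | [L:Q]. As gcd(2,3) = 1, [L:Q] is divisible by 6. Conversely L is generated over Q by √193 and ∛490, so [L:Q] ≤ 2·3 = 6. Therefore [Q(√193, ∛490) : Q] = 6.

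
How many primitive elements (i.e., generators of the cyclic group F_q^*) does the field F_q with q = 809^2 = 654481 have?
There are φ(654480) = 172800 primitive elements

F_q^* is cyclic of order q - 1 = 654480. A cyclic group of order m has exactly φ(m) generators. Here m = 654480 = 2^4 · 3^4 · 5 · 101, so the number of primitive elements is φ(654480) = 172800.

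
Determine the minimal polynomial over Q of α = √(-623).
m_α(x) = x^2 + 623

α satisfies α^2 + 623 = 0, so x^2 + 623 annihilates α. Since d = -623 is squarefree and ≠ 1, it is not a perfect square in Q, so x^2 + 623 has no rational root and is therefore irreducible over Q (a degree-2 polynomial over a field is irreducible iff it has no root). Hence m_α(x) = x^2 + 623.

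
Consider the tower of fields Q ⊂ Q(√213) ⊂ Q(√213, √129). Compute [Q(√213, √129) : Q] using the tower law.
[Q(√213, √129) : Q] = 4

[Q(√213):Q] = 2 (min poly x^2 - 213, irreducible since 213 is squarefree > 1). For the top step, suppose √129 ∈ Q(√213), say √129 = c + d√213 with c, d ∈ Q. Squaring: 129 = c^2 + 213d^2 + 2cd√213. Since √213 ∉ Q this forces 2cd = 0. If d = 0 then √129 = c ∈ Q, contradicting 129 squarefree > 1. If c = 0 then 129 = 213d^2, so 213·129 = (213d)^2 is a perfect square in Q — but 213·129 = 27477 is not a perfect square (since 213 and 129 are distinct squarefree integers). Contradiction. Hence √129 ∉ Q(√213), so x^2 - 129 stays irreducible over Q(√213) and [Q(√213, √129) : Q(√213)] = 2. By the tower law, [Q(√213, √129) : Q] = 2 · 2 = 4.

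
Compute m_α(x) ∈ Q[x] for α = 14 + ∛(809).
m_α(x) = x^3 - 42x^2 + 588x - 3553

Set β = α - 14 = ∛(809), so β^3 = 809. Then (α - 14)^3 - 809 = 0, i.e. α is a root of g(x) = (x - 14)^3 - 809 = x^3 - 42x^2 + 588x - 3553. Since g(x) = h(x - 14) where h(x) = x^3 - 809, and h is irreducible over Q (because 809 is not a perfect cube, so h has no rational root, and a monic cubic with no rational root is irreducible), g is also irreducible (irreducibility is preserved under the substitution x → x - 14). Hence m_α(x) = x^3 - 42x^2 + 588x - 3553.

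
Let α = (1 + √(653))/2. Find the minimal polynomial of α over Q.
m_α(x) = x^2 - x - 163

From 2α - 1 = √(653), squaring gives (2α - 1)^2 = 653, i.e. 4α^2 - 4α + 1 = 653, so α^2 - α + (1 - 653)/4 = 0. Since 653 ≡ 1 (mod 4), (1 - 653)/4 = -163 ∈ Z. The polynomial x^2 - x - 163 has discriminant 1 - 4·(-163) = 653, which is not a perfect square in Q (d = 653 is squarefree and ≠ 1), so x^2 - x - 163 is irreducible over Q. It is the minimal polynomial of α.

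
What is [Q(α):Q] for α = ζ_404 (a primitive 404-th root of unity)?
[Q(α):Q] = 200

The minimal polynomial of ζ_404 over Q is the 404-th cyclotomic polynomial Φ_404(x), which is irreducible over Q and has degree φ(404) = 200. Hence [Q(α):Q] = φ(404) = 200.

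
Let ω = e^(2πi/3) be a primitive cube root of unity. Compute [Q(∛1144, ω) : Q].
[Q(∛1144, ω) : Q] = 6

[Q(∛1144):Q] = 3 (min poly x^3 - 1144, irreducible since 1144 is not a perfect cube). [Q(ω):Q] = 2 (min poly x^2 + x + 1). Since Q(∛1144) ⊂ R and ω ∉ R, we have ω ∉ Q(∛1144), so x^2 + x + 1 remains irreducible over Q(∛1144) and [Q(∛1144, ω) : Q(∛1144)] = 2. By the tower law, [Q(∛1144, ω) : Q] = 3 · 2 = 6. (In fact Q(∛1144, ω) is the splitting field of x^3 - 1144 over Q.)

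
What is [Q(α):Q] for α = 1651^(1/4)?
[Q(α):Q] = 4

α is a root of x^4 - 1651. By Eisenstein's criterion at the prime p = 13 (which divides the constant term 1651 but p^2 = 169 does not, since 1651 is squarefree), x^4 - 1651 is irreducible over Q. Hence [Q(α):Q] = 4.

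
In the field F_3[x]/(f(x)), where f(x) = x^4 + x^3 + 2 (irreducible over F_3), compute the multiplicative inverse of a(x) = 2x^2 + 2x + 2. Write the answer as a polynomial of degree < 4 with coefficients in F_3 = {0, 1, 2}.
a(x)^(-1) ≡ 2x^3 + 2x^2 + x (mod f(x))

Since f is irreducible over F_3, F_3[x]/(f) is a field and a(x) ≠ 0 has an inverse. Apply the extended Euclidean algorithm to f(x) and a(x) in F_3[x]: f(x) = (2x^2 + 1)·a(x) + (x);  a(x) = (2x + 2)·(x) + (2). The last nonzero remainder is the constant 2 = gcd(f, a) in F_3. Back-substituting through the division chain expresses 2 = s(x)·a(x) + t(x)·f(x) with s(x) ≡ x^3 + x^2 + 2x (mod f), so (x^3 + x^2 + 2x)·a(x) ≡ 2 (mod f). Multiplying by 2^(-1) ≡ 2 in F_3 gives a(x)^(-1) ≡ 2·(x^3 + x^2 + 2x) ≡ 2x^3 + 2x^2 + x (mod f). Check: (2x^2 + 2x + 2)·(2x^3 + 2x^2 + x) = x^5 + 2x^4 + x^3 + 2x ≡ 1 (mod x^4 + x^3 + 2).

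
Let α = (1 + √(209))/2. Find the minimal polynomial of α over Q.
m_α(x) = x^2 - x - 52

From 2α - 1 = √(209), squaring gives (2α - 1)^2 = 209, i.e. 4α^2 - 4α + 1 = 209, so α^2 - α + (1 - 209)/4 = 0. Since 209 ≡ 1 (mod 4), (1 - 209)/4 = -52 ∈ Z. The polynomial x^2 - x - 52 has discriminant 1 - 4·(-52) = 209, which is not a perfect square in Q (d = 209 is squarefree and ≠ 1), so x^2 - x - 52 is irreducible over Q. It is the minimal polynomial of α.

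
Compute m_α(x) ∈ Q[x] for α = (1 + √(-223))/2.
m_α(x) = x^2 - x + 56

From 2α - 1 = √(-223), squaring gives (2α - 1)^2 = -223, i.e. 4α^2 - 4α + 1 = -223, so α^2 - α + (1 + 223)/4 = 0. Since -223 ≡ 1 (mod 4), (1 + 223)/4 = 56 ∈ Z. The polynomial x^2 - x + 56 has discriminant 1 - 4·(56) = -223, which is not a perfect square in Q (d = -223 is squarefree and ≠ 1), so x^2 - x + 56 is irreducible over Q. It is the minimal polynomial of α.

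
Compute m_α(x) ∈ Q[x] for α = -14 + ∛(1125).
m_α(x) = x^3 + 42x^2 + 588x + 1619

Set β = α + 14 = ∛(1125), so β^3 = 1125. Then (α + 14)^3 - 1125 = 0, i.e. α is a root of g(x) = (x + 14)^3 - 1125 = x^3 + 42x^2 + 588x + 1619. Since g(x) = h(x + 14) where h(x) = x^3 - 1125, and h is irreducible over Q (because 1125 is not a perfect cube, so h has no rational root, and a monic cubic with no rational root is irreducible), g is also irreducible (irreducibility is preserved under the substitution x → x + 14). Hence m_α(x) = x^3 + 42x^2 + 588x + 1619.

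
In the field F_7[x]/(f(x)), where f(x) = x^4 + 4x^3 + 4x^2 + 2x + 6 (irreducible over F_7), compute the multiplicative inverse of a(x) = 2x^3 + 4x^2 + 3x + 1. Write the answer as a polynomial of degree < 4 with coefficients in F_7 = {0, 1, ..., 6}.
a(x)^(-1) ≡ 6x^3 + 4x^2 + 5x + 4 (mod f(x))

Since f is irreducible over F_7, F_7[x]/(f) is a field and a(x) ≠ 0 has an inverse. Apply the extended Euclidean algorithm to f(x) and a(x) in F_7[x]: f(x) = (4x + 1)·a(x) + (2x^2 + 2x + 5);  a(x) = (x + 1)·(2x^2 + 2x + 5) + (3x + 3);  (2x^2 + 2x + 5) = (3x)·(3x + 3) + (5). The last nonzero remainder is the constant 5 = gcd(f, a) in F_7. Back-substituting through the division chain expresses 5 = s(x)·a(x) + t(x)·f(x) with s(x) ≡ 2x^3 + 6x^2 + 4x + 6 (mod f), so (2x^3 + 6x^2 + 4x + 6)·a(x) ≡ 5 (mod f). Multiplying by 5^(-1) ≡ 3 in F_7 gives a(x)^(-1) ≡ 3·(2x^3 + 6x^2 + 4x + 6) ≡ 6x^3 + 4x^2 + 5x + 4 (mod f). Check: (2x^3 + 4x^2 + 3x + 1)·(6x^3 + 4x^2 + 5x + 4) = 5x^6 + 4x^5 + 2x^4 + 4x^3 + 3x + 4 ≡ 1 (mod x^4 + 4x^3 + 4x^2 + 2x + 6).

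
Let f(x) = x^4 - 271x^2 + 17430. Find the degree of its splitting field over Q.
[K : Q] = 4

Solving the quadratic in x^2: x^2 = (271 ± √(271^2 - 4·17430))/2 = (271 ± √3721)/2 = (271 ± 61)/2, giving x^2 = 166 or x^2 = 105. So f(x) = (x^2 - 166)(x^2 - 105) and the roots of f are ±√166, ±√105. Hence the splitting field is K = Q(√166, √105). Since 166 and 105 are distinct squarefree integers > 1, their product 17430 is not a perfect square, so √105 ∉ Q(√166). By the tower law [K:Q] = [Q(√166,√105):Q(√166)] · [Q(√166):Q] = 2 · 2 = 4.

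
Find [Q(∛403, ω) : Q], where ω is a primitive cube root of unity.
[Q(∛403, ω) : Q] = 6

[Q(∛403):Q] = 3 (min poly x^3 - 403, irreducible since 403 is not a perfect cube). [Q(ω):Q] = 2 (min poly x^2 + x + 1). Since Q(∛403) ⊂ R and ω ∉ R, we have ω ∉ Q(∛403), so x^2 + x + 1 remains irreducible over Q(∛403) and [Q(∛403, ω) : Q(∛403)] = 2. By the tower law, [Q(∛403, ω) : Q] = 3 · 2 = 6. (In fact Q(∛403, ω) is the splitting field of x^3 - 403 over Q.)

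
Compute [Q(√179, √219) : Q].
[Q(√179, √219) : Q] = 4

[Q(√179):Q] = 2 (min poly x^2 - 179, irreducible since 179 is squarefree > 1). For the top step, suppose √219 ∈ Q(√179), say √219 = c + d√179 with c, d ∈ Q. Squaring: 219 = c^2 + 179d^2 + 2cd√179. Since √179 ∉ Q this forces 2cd = 0. If d = 0 then √219 = c ∈ Q, contradicting 219 squarefree > 1. If c = 0 then 219 = 179d^2, so 179·219 = (179d)^2 is a perfect square in Q — but 179·219 = 39201 is not a perfect square (since 179 and 219 are distinct squarefree integers). Contradiction. Hence √219 ∉ Q(√179), so x^2 - 219 stays irreducible over Q(√179) and [Q(√179, √219) : Q(√179)] = 2. By the tower law, [Q(√179, √219) : Q] = 2 · 2 = 4.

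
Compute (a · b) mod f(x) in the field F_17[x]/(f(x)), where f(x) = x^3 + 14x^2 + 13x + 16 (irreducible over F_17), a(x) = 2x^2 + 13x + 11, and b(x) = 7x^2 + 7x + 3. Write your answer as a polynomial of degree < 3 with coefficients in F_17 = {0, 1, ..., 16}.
a · b ≡ 8x^2 + 4x + 10 (mod f(x))

Multiply in F_17[x]: a(x)·b(x) = (2x^2 + 13x + 11)·(7x^2 + 7x + 3) = 14x^4 + 3x^3 + 4x^2 + 14x + 16. This has degree ≥ 3, so divide by f(x) over F_17: 14x^4 + 3x^3 + 4x^2 + 14x + 16 = (14x + 11)·(x^3 + 14x^2 + 13x + 16) + (8x^2 + 4x + 10). Hence a·b ≡ 8x^2 + 4x + 10 (mod f). (F_17[x]/(f) is a field with 17^3 = 4913 elements since f is irreducible of degree 3.)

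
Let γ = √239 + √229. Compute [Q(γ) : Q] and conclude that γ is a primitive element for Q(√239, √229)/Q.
[Q(γ) : Q] = 4 (equivalently, Q(γ) = Q(√239, √229))

Obviously Q(γ) ⊆ Q(√239, √229), and [Q(√239, √229):Q] = 4 (since 239, 229 are distinct squarefree integers > 1 with 54731 not a perfect square). To show equality we compute the minimal polynomial of γ. From γ = √239 + √229: γ^2 = 239 + 2√(54731) + 229 = 468 + 2√(54731), so γ^2 - 468 = 2√(54731); squaring, (γ^2 - 468)^2 = 4·54731, i.e. γ^4 - 936γ^2 + 219024 - 218924 = 0, i.e. γ^4 - 936γ^2 + 100 = 0. So γ is a root of x^4 - 936x^2 + 100. This polynomial is irreducible over Q: it has no rational root (each ±√239 ± √229 is irrational), and any factorization into two quadratics over Q would force √(54731) ∈ Q (pairing opposite roots) or √239, √229 ∈ Q (other pairings), all impossible. Hence [Q(γ):Q] = 4 = [Q(√239, √229):Q], so Q(γ) = Q(√239, √229).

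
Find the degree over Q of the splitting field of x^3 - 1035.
[K : Q] = 6

The roots of x^3 - 1035 are ∛1035, ω∛1035, ω^2∛1035 where ω = e^(2πi/3) is a primitive cube root of unity, so K = Q(∛1035, ω). Now [Q(∛1035):Q] = 3 (since 1035 is not a perfect cube, x^3 - 1035 is irreducible) and [Q(ω):Q] = 2. Both 2 and 3 divide [K:Q], and [K:Q] ≤ 3·2 = 6, so [K:Q] = 6. (Equivalently: Q(∛1035) ⊂ R but ω ∉ R, so [K : Q(∛1035)] = 2.)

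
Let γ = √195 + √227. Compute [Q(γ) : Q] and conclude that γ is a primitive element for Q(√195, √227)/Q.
[Q(γ) : Q] = 4 (equivalently, Q(γ) = Q(√195, √227))

Obviously Q(γ) ⊆ Q(√195, √227), and [Q(√195, √227):Q] = 4 (since 195, 227 are distinct squarefree integers > 1 with 44265 not a perfect square). To show equality we compute the minimal polynomial of γ. From γ = √195 + √227: γ^2 = 195 + 2√(44265) + 227 = 422 + 2√(44265), so γ^2 - 422 = 2√(44265); squaring, (γ^2 - 422)^2 = 4·44265, i.e. γ^4 - 844γ^2 + 178084 - 177060 = 0, i.e. γ^4 - 844γ^2 + 1024 = 0. So γ is a root of x^4 - 844x^2 + 1024. This polynomial is irreducible over Q: it has no rational root (each ±√195 ± √227 is irrational), and any factorization into two quadratics over Q would force √(44265) ∈ Q (pairing opposite roots) or √195, √227 ∈ Q (other pairings), all impossible. Hence [Q(γ):Q] = 4 = [Q(√195, √227):Q], so Q(γ) = Q(√195, √227).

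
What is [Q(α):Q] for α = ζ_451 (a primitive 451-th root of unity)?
[Q(α):Q] = 400

The minimal polynomial of ζ_451 over Q is the 451-th cyclotomic polynomial Φ_451(x), which is irreducible over Q and has degree φ(451) = 400. Hence [Q(α):Q] = φ(451) = 400.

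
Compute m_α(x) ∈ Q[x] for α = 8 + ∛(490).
m_α(x) = x^3 - 24x^2 + 192x - 1002

Set β = α - 8 = ∛(490), so β^3 = 490. Then (α - 8)^3 - 490 = 0, i.e. α is a root of g(x) = (x - 8)^3 - 490 = x^3 - 24x^2 + 192x - 1002. Since g(x) = h(x - 8) where h(x) = x^3 - 490, and h is irreducible over Q (because 490 is not a perfect cube, so h has no rational root, and a monic cubic with no rational root is irreducible), g is also irreducible (irreducibility is preserved under the substitution x → x - 8). Hence m_α(x) = x^3 - 24x^2 + 192x - 1002.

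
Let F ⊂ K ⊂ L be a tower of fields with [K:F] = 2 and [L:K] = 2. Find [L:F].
[L:F] = 4

The tower law says that for any tower of field extensions F ⊂ K ⊂ L with finite degrees, [L:F] = [L:K] · [K:F]. Here this gives [L:F] = 2 · 2 = 4.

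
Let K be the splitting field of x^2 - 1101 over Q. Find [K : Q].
[K : Q] = 2

f(x) = x^2 - 1101 factors as (x - √1101)(x + √1101). The splitting field is K = Q(√1101). Since 1101 is squarefree and > 1, it is not a perfect square, so x^2 - 1101 is irreducible over Q and [Q(√1101) : Q] = 2. Hence [K : Q] = 2.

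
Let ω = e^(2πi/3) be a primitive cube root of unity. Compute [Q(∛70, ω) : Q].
[Q(∛70, ω) : Q] = 6

[Q(∛70):Q] = 3 (min poly x^3 - 70, irreducible since 70 is not a perfect cube). [Q(ω):Q] = 2 (min poly x^2 + x + 1). Since Q(∛70) ⊂ R and ω ∉ R, we have ω ∉ Q(∛70), so x^2 + x + 1 remains irreducible over Q(∛70) and [Q(∛70, ω) : Q(∛70)] = 2. By the tower law, [Q(∛70, ω) : Q] = 3 · 2 = 6. (In fact Q(∛70, ω) is the splitting field of x^3 - 70 over Q.)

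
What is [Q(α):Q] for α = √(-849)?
[Q(α):Q] = 2

[Q(α):Q] equals the degree of the minimal polynomial of α. Here α^2 = -849 and x^2 + 849 is irreducible (d = -849 is squarefree, ≠ 1, hence not a square), so deg(m_α) = 2. Thus [Q(α):Q] = 2.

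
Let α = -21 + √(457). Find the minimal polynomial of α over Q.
m_α(x) = x^2 + 42x - 16

From α + 21 = √(457), squaring gives (α + 21)^2 = 457, i.e. α^2 + 42α + 441 = 457, so α^2 + 42α - 16 = 0. The discriminant of x^2 + 42x - 16 is (42)^2 - 4·(-16) = 1764 + 64 = 1828, and 4·(457) is not a perfect square in Q since 457 is squarefree and ≠ 1. Hence x^2 + 42x - 16 is irreducible over Q and is the minimal polynomial of α.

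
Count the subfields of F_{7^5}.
F_{7^5} has 2 subfields

The subfields of F_{p^n} are exactly the fields F_{p^d} for d | n (each is the fixed field of the unique index-d subgroup of Gal(F_{p^n}/F_p) ≅ Z/nZ). The divisors of n = 5 are {1, 5}, giving 2 subfields: F_{7^1}, F_{7^5}.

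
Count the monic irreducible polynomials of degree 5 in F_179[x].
There are 36753199344 monic irreducible polynomials of degree 5 over F_179

Each element of F_{179^5} that lies in no proper subfield is a root of exactly one monic irreducible of degree 5 over F_179, and each such polynomial has 5 distinct roots in F_{179^5}. By Möbius inversion the count is N_179(5) = (1/5) Σ_{d|5} μ(5/d) · 179^d = (1/5)(μ(5)·179^1 + μ(1)·179^5) = 183765996720/5 = 36753199344.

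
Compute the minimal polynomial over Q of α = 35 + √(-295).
m_α(x) = x^2 - 70x + 1520

From α - 35 = √(-295), squaring gives (α - 35)^2 = -295, i.e. α^2 - 70α + 1225 = -295, so α^2 - 70α + 1520 = 0. The discriminant of x^2 - 70x + 1520 is (-70)^2 - 4·(1520) = 4900 - 6080 = -1180, and 4·(-295) is not a perfect square in Q since -295 is squarefree and ≠ 1. Hence x^2 - 70x + 1520 is irreducible over Q and is the minimal polynomial of α.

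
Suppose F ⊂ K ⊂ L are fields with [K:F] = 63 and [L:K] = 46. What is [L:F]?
[L:F] = 2898

The tower law says that for any tower of field extensions F ⊂ K ⊂ L with finite degrees, [L:F] = [L:K] · [K:F]. Here this gives [L:F] = 46 · 63 = 2898.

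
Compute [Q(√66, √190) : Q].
[Q(√66, √190) : Q] = 4

[Q(√66):Q] = 2 (min poly x^2 - 66, irreducible since 66 is squarefree > 1). For the top step, suppose √190 ∈ Q(√66), say √190 = c + d√66 with c, d ∈ Q. Squaring: 190 = c^2 + 66d^2 + 2cd√66. Since √66 ∉ Q this forces 2cd = 0. If d = 0 then √190 = c ∈ Q, contradicting 190 squarefree > 1. If c = 0 then 190 = 66d^2, so 66·190 = (66d)^2 is a perfect square in Q — but 66·190 = 12540 is not a perfect square (since 66 and 190 are distinct squarefree integers). Contradiction. Hence √190 ∉ Q(√66), so x^2 - 190 stays irreducible over Q(√66) and [Q(√66, √190) : Q(√66)] = 2. By the tower law, [Q(√66, √190) : Q] = 2 · 2 = 4.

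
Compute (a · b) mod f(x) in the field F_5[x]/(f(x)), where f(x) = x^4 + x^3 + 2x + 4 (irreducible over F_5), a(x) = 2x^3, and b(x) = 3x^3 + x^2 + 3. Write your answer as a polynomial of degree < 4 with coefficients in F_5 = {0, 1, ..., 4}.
a · b ≡ 4x^2 + 3x + 4 (mod f(x))

Multiply in F_5[x]: a(x)·b(x) = (2x^3)·(3x^3 + x^2 + 3) = x^6 + 2x^5 + x^3. This has degree ≥ 4, so divide by f(x) over F_5: x^6 + 2x^5 + x^3 = (x^2 + x + 4)·(x^4 + x^3 + 2x + 4) + (4x^2 + 3x + 4). Hence a·b ≡ 4x^2 + 3x + 4 (mod f). (F_5[x]/(f) is a field with 5^4 = 625 elements since f is irreducible of degree 4.)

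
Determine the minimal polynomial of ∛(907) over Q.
m_α(x) = x^3 - 907

α satisfies α^3 = 907, so x^3 - 907 annihilates α. By the rational root test, a rational root p/q (in lowest terms) of x^3 - 907 would satisfy p^3 = 907 q^3, forcing q = 1 and p^3 = 907; but 907 is not a perfect cube, contradiction. A monic cubic over Q with no rational root is irreducible (any nontrivial factorization would include a linear factor). Hence x^3 - 907 is the minimal polynomial of α, and in particular [Q(α):Q] = 3.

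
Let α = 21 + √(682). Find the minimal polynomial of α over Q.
m_α(x) = x^2 - 42x - 241

From α - 21 = √(682), squaring gives (α - 21)^2 = 682, i.e. α^2 - 42α + 441 = 682, so α^2 - 42α - 241 = 0. The discriminant of x^2 - 42x - 241 is (-42)^2 - 4·(-241) = 1764 + 964 = 2728, and 4·(682) is not a perfect square in Q since 682 is squarefree and ≠ 1. Hence x^2 - 42x - 241 is irreducible over Q and is the minimal polynomial of α.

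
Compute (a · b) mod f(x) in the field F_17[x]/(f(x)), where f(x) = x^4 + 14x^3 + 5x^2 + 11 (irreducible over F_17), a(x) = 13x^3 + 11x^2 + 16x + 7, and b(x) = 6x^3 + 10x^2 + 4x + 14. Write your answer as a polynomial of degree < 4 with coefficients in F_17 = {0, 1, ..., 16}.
a · b ≡ x^3 + 15x^2 + 10x + 8 (mod f(x))

Multiply in F_17[x]: a(x)·b(x) = (13x^3 + 11x^2 + 16x + 7)·(6x^3 + 10x^2 + 4x + 14) = 10x^6 + 9x^5 + 3x^4 + 3x^3 + 16x^2 + 14x + 13. This has degree ≥ 4, so divide by f(x) over F_17: 10x^6 + 9x^5 + 3x^4 + 3x^3 + 16x^2 + 14x + 13 = (10x^2 + 5x + 2)·(x^4 + 14x^3 + 5x^2 + 11) + (x^3 + 15x^2 + 10x + 8). Hence a·b ≡ x^3 + 15x^2 + 10x + 8 (mod f). (F_17[x]/(f) is a field with 17^4 = 83521 elements since f is irreducible of degree 4.)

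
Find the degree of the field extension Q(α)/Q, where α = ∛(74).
[Q(α):Q] = 3

The minimal polynomial of α is x^3 - 74, irreducible over Q since 74 is not a perfect cube (so x^3 - 74 has no rational root). Hence [Q(α):Q] = deg(m_α) = 3.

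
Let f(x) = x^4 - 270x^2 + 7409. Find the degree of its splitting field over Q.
[K : Q] = 4

Solving the quadratic in x^2: x^2 = (270 ± √(270^2 - 4·7409))/2 = (270 ± √43264)/2 = (270 ± 208)/2, giving x^2 = 31 or x^2 = 239. So f(x) = (x^2 - 31)(x^2 - 239) and the roots of f are ±√31, ±√239. Hence the splitting field is K = Q(√31, √239). Since 31 and 239 are distinct squarefree integers > 1, their product 7409 is not a perfect square, so √239 ∉ Q(√31). By the tower law [K:Q] = [Q(√31,√239):Q(√31)] · [Q(√31):Q] = 2 · 2 = 4.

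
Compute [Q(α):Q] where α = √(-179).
[Q(α):Q] = 2

[Q(α):Q] equals the degree of the minimal polynomial of α. Here α^2 = -179 and x^2 + 179 is irreducible (d = -179 is squarefree, ≠ 1, hence not a square), so deg(m_α) = 2. Thus [Q(α):Q] = 2.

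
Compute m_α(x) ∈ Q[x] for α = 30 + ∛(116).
m_α(x) = x^3 - 90x^2 + 2700x - 27116

Set β = α - 30 = ∛(116), so β^3 = 116. Then (α - 30)^3 - 116 = 0, i.e. α is a root of g(x) = (x - 30)^3 - 116 = x^3 - 90x^2 + 2700x - 27116. Since g(x) = h(x - 30) where h(x) = x^3 - 116, and h is irreducible over Q (because 116 is not a perfect cube, so h has no rational root, and a monic cubic with no rational root is irreducible), g is also irreducible (irreducibility is preserved under the substitution x → x - 30). Hence m_α(x) = x^3 - 90x^2 + 2700x - 27116.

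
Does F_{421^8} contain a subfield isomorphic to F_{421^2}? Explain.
Yes: F_{421^2} is a subfield of F_{421^8}

F_{p^m} embeds in F_{p^n} iff m | n (since F_{p^n} is the splitting field of x^(p^n) - x, and F_{p^m} ⊂ F_{p^n} forces p^n to be a power of p^m, i.e. m | n; conversely if m | n then every root of x^(p^m) - x is a root of x^(p^n) - x). Here 2 | 8 (since 8 = 4·2), so F_{421^2} is a subfield of F_{421^8}, and [F_{421^8} : F_{421^2}] = 8/2 = 4.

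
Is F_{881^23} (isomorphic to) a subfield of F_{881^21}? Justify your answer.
No: F_{881^23} is not a subfield of F_{881^21}

F_{p^m} embeds in F_{p^n} iff m | n. Here 23 ∤ 21 (since 21 = 0·23 + 21 with remainder 21 ≠ 0), so F_{881^23} is not a subfield of F_{881^21}. Equivalently: if it were, the tower law would give 23 = [F_{881^23}:F_881] dividing [F_{881^21}:F_881] = 21, contradiction.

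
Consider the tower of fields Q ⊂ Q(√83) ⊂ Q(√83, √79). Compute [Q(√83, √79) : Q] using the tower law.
[Q(√83, √79) : Q] = 4

[Q(√83):Q] = 2 (min poly x^2 - 83, irreducible since 83 is squarefree > 1). For the top step, suppose √79 ∈ Q(√83), say √79 = c + d√83 with c, d ∈ Q. Squaring: 79 = c^2 + 83d^2 + 2cd√83. Since √83 ∉ Q this forces 2cd = 0. If d = 0 then √79 = c ∈ Q, contradicting 79 squarefree > 1. If c = 0 then 79 = 83d^2, so 83·79 = (83d)^2 is a perfect square in Q — but 83·79 = 6557 is not a perfect square (since 83 and 79 are distinct squarefree integers). Contradiction. Hence √79 ∉ Q(√83), so x^2 - 79 stays irreducible over Q(√83) and [Q(√83, √79) : Q(√83)] = 2. By the tower law, [Q(√83, √79) : Q] = 2 · 2 = 4.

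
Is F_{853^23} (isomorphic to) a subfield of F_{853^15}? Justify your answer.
No: F_{853^23} is not a subfield of F_{853^15}

F_{p^m} embeds in F_{p^n} iff m | n. Here 23 ∤ 15 (since 15 = 0·23 + 15 with remainder 15 ≠ 0), so F_{853^23} is not a subfield of F_{853^15}. Equivalently: if it were, the tower law would give 23 = [F_{853^23}:F_853] dividing [F_{853^15}:F_853] = 15, contradiction.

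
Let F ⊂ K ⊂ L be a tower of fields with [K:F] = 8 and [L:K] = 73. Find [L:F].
[L:F] = 584

The tower law says that for any tower of field extensions F ⊂ K ⊂ L with finite degrees, [L:F] = [L:K] · [K:F]. Here this gives [L:F] = 73 · 8 = 584.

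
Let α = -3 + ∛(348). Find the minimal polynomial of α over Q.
m_α(x) = x^3 + 9x^2 + 27x - 321

Set β = α + 3 = ∛(348), so β^3 = 348. Then (α + 3)^3 - 348 = 0, i.e. α is a root of g(x) = (x + 3)^3 - 348 = x^3 + 9x^2 + 27x - 321. Since g(x) = h(x + 3) where h(x) = x^3 - 348, and h is irreducible over Q (because 348 is not a perfect cube, so h has no rational root, and a monic cubic with no rational root is irreducible), g is also irreducible (irreducibility is preserved under the substitution x → x + 3). Hence m_α(x) = x^3 + 9x^2 + 27x - 321.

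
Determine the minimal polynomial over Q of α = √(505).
m_α(x) = x^2 - 505

α satisfies α^2 - 505 = 0, so x^2 - 505 annihilates α. Since d = 505 is squarefree and ≠ 1, it is not a perfect square in Q, so x^2 - 505 has no rational root and is therefore irreducible over Q (a degree-2 polynomial over a field is irreducible iff it has no root). Hence m_α(x) = x^2 - 505.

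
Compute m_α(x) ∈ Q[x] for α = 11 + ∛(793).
m_α(x) = x^3 - 33x^2 + 363x - 2124

Set β = α - 11 = ∛(793), so β^3 = 793. Then (α - 11)^3 - 793 = 0, i.e. α is a root of g(x) = (x - 11)^3 - 793 = x^3 - 33x^2 + 363x - 2124. Since g(x) = h(x - 11) where h(x) = x^3 - 793, and h is irreducible over Q (because 793 is not a perfect cube, so h has no rational root, and a monic cubic with no rational root is irreducible), g is also irreducible (irreducibility is preserved under the substitution x → x - 11). Hence m_α(x) = x^3 - 33x^2 + 363x - 2124.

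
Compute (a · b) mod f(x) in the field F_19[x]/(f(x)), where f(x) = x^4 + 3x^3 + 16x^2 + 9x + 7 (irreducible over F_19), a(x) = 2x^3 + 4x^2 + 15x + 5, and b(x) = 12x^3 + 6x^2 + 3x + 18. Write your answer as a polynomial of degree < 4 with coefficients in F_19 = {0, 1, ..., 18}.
a · b ≡ 18x^3 + 15x^2 + 15x + 11 (mod f(x))

Multiply in F_19[x]: a(x)·b(x) = (2x^3 + 4x^2 + 15x + 5)·(12x^3 + 6x^2 + 3x + 18) = 5x^6 + 3x^5 + x^4 + 8x^3 + 14x^2 + 14. This has degree ≥ 4, so divide by f(x) over F_19: 5x^6 + 3x^5 + x^4 + 8x^3 + 14x^2 + 14 = (5x^2 + 7x + 14)·(x^4 + 3x^3 + 16x^2 + 9x + 7) + (18x^3 + 15x^2 + 15x + 11). Hence a·b ≡ 18x^3 + 15x^2 + 15x + 11 (mod f). (F_19[x]/(f) is a field with 19^4 = 130321 elements since f is irreducible of degree 4.)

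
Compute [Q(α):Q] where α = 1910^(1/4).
[Q(α):Q] = 4

α is a root of x^4 - 1910. By Eisenstein's criterion at the prime p = 2 (which divides the constant term 1910 but p^2 = 4 does not, since 1910 is squarefree), x^4 - 1910 is irreducible over Q. Hence [Q(α):Q] = 4.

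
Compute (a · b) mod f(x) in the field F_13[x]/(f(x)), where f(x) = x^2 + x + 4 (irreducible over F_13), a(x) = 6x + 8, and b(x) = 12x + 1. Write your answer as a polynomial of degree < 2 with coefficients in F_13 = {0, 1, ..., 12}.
a · b ≡ 4x + 6 (mod f(x))

Multiply in F_13[x]: a(x)·b(x) = (6x + 8)·(12x + 1) = 7x^2 + 11x + 8. This has degree ≥ 2, so divide by f(x) over F_13: 7x^2 + 11x + 8 = (7)·(x^2 + x + 4) + (4x + 6). Hence a·b ≡ 4x + 6 (mod f). (F_13[x]/(f) is a field with 13^2 = 169 elements since f is irreducible of degree 2.)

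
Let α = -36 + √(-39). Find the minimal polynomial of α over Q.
m_α(x) = x^2 + 72x + 1335

From α + 36 = √(-39), squaring gives (α + 36)^2 = -39, i.e. α^2 + 72α + 1296 = -39, so α^2 + 72α + 1335 = 0. The discriminant of x^2 + 72x + 1335 is (72)^2 - 4·(1335) = 5184 - 5340 = -156, and 4·(-39) is not a perfect square in Q since -39 is squarefree and ≠ 1. Hence x^2 + 72x + 1335 is irreducible over Q and is the minimal polynomial of α.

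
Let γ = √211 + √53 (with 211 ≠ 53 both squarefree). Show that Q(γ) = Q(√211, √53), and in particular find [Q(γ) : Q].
[Q(γ) : Q] = 4 (equivalently, Q(γ) = Q(√211, √53))

Obviously Q(γ) ⊆ Q(√211, √53), and [Q(√211, √53):Q] = 4 (since 211, 53 are distinct squarefree integers > 1 with 11183 not a perfect square). To show equality we compute the minimal polynomial of γ. From γ = √211 + √53: γ^2 = 211 + 2√(11183) + 53 = 264 + 2√(11183), so γ^2 - 264 = 2√(11183); squaring, (γ^2 - 264)^2 = 4·11183, i.e. γ^4 - 528γ^2 + 69696 - 44732 = 0, i.e. γ^4 - 528γ^2 + 24964 = 0. So γ is a root of x^4 - 528x^2 + 24964. This polynomial is irreducible over Q: it has no rational root (each ±√211 ± √53 is irrational), and any factorization into two quadratics over Q would force √(11183) ∈ Q (pairing opposite roots) or √211, √53 ∈ Q (other pairings), all impossible. Hence [Q(γ):Q] = 4 = [Q(√211, √53):Q], so Q(γ) = Q(√211, √53).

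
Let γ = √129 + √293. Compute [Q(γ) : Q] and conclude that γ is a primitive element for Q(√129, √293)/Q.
[Q(γ) : Q] = 4 (equivalently, Q(γ) = Q(√129, √293))

Obviously Q(γ) ⊆ Q(√129, √293), and [Q(√129, √293):Q] = 4 (since 129, 293 are distinct squarefree integers > 1 with 37797 not a perfect square). To show equality we compute the minimal polynomial of γ. From γ = √129 + √293: γ^2 = 129 + 2√(37797) + 293 = 422 + 2√(37797), so γ^2 - 422 = 2√(37797); squaring, (γ^2 - 422)^2 = 4·37797, i.e. γ^4 - 844γ^2 + 178084 - 151188 = 0, i.e. γ^4 - 844γ^2 + 26896 = 0. So γ is a root of x^4 - 844x^2 + 26896. This polynomial is irreducible over Q: it has no rational root (each ±√129 ± √293 is irrational), and any factorization into two quadratics over Q would force √(37797) ∈ Q (pairing opposite roots) or √129, √293 ∈ Q (other pairings), all impossible. Hence [Q(γ):Q] = 4 = [Q(√129, √293):Q], so Q(γ) = Q(√129, √293).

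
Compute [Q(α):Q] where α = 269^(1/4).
[Q(α):Q] = 4

α is a root of x^4 - 269. By Eisenstein's criterion at the prime p = 269 (which divides the constant term 269 but p^2 = 72361 does not, since 269 is squarefree), x^4 - 269 is irreducible over Q. Hence [Q(α):Q] = 4.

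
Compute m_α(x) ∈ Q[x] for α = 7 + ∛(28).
m_α(x) = x^3 - 21x^2 + 147x - 371

Set β = α - 7 = ∛(28), so β^3 = 28. Then (α - 7)^3 - 28 = 0, i.e. α is a root of g(x) = (x - 7)^3 - 28 = x^3 - 21x^2 + 147x - 371. Since g(x) = h(x - 7) where h(x) = x^3 - 28, and h is irreducible over Q (because 28 is not a perfect cube, so h has no rational root, and a monic cubic with no rational root is irreducible), g is also irreducible (irreducibility is preserved under the substitution x → x - 7). Hence m_α(x) = x^3 - 21x^2 + 147x - 371.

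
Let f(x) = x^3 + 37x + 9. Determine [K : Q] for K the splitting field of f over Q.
[K : Q] = 6

By the rational root test, any rational root of the monic integer polynomial f(x) = x^3 + 37x + 9 must be an integer dividing the constant term 9, i.e. one of ±{1, 3, 9}. Evaluating: f(1) = 47, f(-1) = -29, f(3) = 147, f(-3) = -129, f(9) = 1071, f(-9) = -1053; none is 0, so f has no rational root and is therefore irreducible over Q (a cubic with no linear factor over a field is irreducible). For an irreducible cubic, the Galois group is A_3 or S_3 according as the discriminant disc(f) = -4a^3 - 27b^2 = -4·(37)^3 - 27·(9)^2 = -204799 is or is not a square in Q. Here disc(f) = -204799 is not a perfect square in Q, so the Galois group of f over Q is not contained in A_3 and must be all of S_3. The splitting field has degree |S_3| = 6 over Q, so [K : Q] = 6.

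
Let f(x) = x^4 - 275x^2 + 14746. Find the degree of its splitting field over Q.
[K : Q] = 4

Solving the quadratic in x^2: x^2 = (275 ± √(275^2 - 4·14746))/2 = (275 ± √16641)/2 = (275 ± 129)/2, giving x^2 = 202 or x^2 = 73. So f(x) = (x^2 - 202)(x^2 - 73) and the roots of f are ±√202, ±√73. Hence the splitting field is K = Q(√202, √73). Since 202 and 73 are distinct squarefree integers > 1, their product 14746 is not a perfect square, so √73 ∉ Q(√202). By the tower law [K:Q] = [Q(√202,√73):Q(√202)] · [Q(√202):Q] = 2 · 2 = 4.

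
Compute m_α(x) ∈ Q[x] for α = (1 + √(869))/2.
m_α(x) = x^2 - x - 217

From 2α - 1 = √(869), squaring gives (2α - 1)^2 = 869, i.e. 4α^2 - 4α + 1 = 869, so α^2 - α + (1 - 869)/4 = 0. Since 869 ≡ 1 (mod 4), (1 - 869)/4 = -217 ∈ Z. The polynomial x^2 - x - 217 has discriminant 1 - 4·(-217) = 869, which is not a perfect square in Q (d = 869 is squarefree and ≠ 1), so x^2 - x - 217 is irreducible over Q. It is the minimal polynomial of α.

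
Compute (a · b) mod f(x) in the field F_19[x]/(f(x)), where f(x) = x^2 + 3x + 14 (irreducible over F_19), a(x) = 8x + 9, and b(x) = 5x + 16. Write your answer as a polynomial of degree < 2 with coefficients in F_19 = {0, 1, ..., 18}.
a · b ≡ 15x + 2 (mod f(x))

Multiply in F_19[x]: a(x)·b(x) = (8x + 9)·(5x + 16) = 2x^2 + 2x + 11. This has degree ≥ 2, so divide by f(x) over F_19: 2x^2 + 2x + 11 = (2)·(x^2 + 3x + 14) + (15x + 2). Hence a·b ≡ 15x + 2 (mod f). (F_19[x]/(f) is a field with 19^2 = 361 elements since f is irreducible of degree 2.)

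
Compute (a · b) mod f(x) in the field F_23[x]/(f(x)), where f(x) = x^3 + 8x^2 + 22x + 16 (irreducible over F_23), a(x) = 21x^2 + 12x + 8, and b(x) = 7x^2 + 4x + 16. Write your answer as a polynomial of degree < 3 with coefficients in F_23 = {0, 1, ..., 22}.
a · b ≡ 3x^2 + 15x + 18 (mod f(x))

Multiply in F_23[x]: a(x)·b(x) = (21x^2 + 12x + 8)·(7x^2 + 4x + 16) = 9x^4 + 7x^3 + 3x^2 + 17x + 13. This has degree ≥ 3, so divide by f(x) over F_23: 9x^4 + 7x^3 + 3x^2 + 17x + 13 = (9x + 4)·(x^3 + 8x^2 + 22x + 16) + (3x^2 + 15x + 18). Hence a·b ≡ 3x^2 + 15x + 18 (mod f). (F_23[x]/(f) is a field with 23^3 = 12167 elements since f is irreducible of degree 3.)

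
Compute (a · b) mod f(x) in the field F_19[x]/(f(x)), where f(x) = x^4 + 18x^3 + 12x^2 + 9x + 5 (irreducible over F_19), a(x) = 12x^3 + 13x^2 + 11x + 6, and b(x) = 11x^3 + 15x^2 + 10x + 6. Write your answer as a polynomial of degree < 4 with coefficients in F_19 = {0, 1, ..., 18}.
a · b ≡ 8x^3 + x^2 + 3x + 5 (mod f(x))

Multiply in F_19[x]: a(x)·b(x) = (12x^3 + 13x^2 + 11x + 6)·(11x^3 + 15x^2 + 10x + 6) = 18x^6 + 18x^4 + 15x^3 + 12x^2 + 12x + 17. This has degree ≥ 4, so divide by f(x) over F_19: 18x^6 + 18x^4 + 15x^3 + 12x^2 + 12x + 17 = (18x^2 + 18x + 10)·(x^4 + 18x^3 + 12x^2 + 9x + 5) + (8x^3 + x^2 + 3x + 5). Hence a·b ≡ 8x^3 + x^2 + 3x + 5 (mod f). (F_19[x]/(f) is a field with 19^4 = 130321 elements since f is irreducible of degree 4.)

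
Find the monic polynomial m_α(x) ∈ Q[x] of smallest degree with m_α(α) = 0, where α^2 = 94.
m_α(x) = x^2 - 94

α satisfies α^2 - 94 = 0, so x^2 - 94 annihilates α. Since d = 94 is squarefree and ≠ 1, it is not a perfect square in Q, so x^2 - 94 has no rational root and is therefore irreducible over Q (a degree-2 polynomial over a field is irreducible iff it has no root). Hence m_α(x) = x^2 - 94.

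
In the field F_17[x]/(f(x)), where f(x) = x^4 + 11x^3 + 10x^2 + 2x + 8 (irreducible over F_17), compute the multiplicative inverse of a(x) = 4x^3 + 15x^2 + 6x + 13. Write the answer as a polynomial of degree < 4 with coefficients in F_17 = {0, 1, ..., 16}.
a(x)^(-1) ≡ x^3 + 8x^2 + 12x + 6 (mod f(x))

Since f is irreducible over F_17, F_17[x]/(f) is a field and a(x) ≠ 0 has an inverse. Apply the extended Euclidean algorithm to f(x) and a(x) in F_17[x]: f(x) = (13x + 5)·a(x) + (10x^2 + 7x + 11);  a(x) = (14x + 7)·(10x^2 + 7x + 11) + (7x + 4);  (10x^2 + 7x + 11) = (16x + 4)·(7x + 4) + (12). The last nonzero remainder is the constant 12 = gcd(f, a) in F_17. Back-substituting through the division chain expresses 12 = s(x)·a(x) + t(x)·f(x) with s(x) ≡ 12x^3 + 11x^2 + 8x + 4 (mod f), so (12x^3 + 11x^2 + 8x + 4)·a(x) ≡ 12 (mod f). Multiplying by 12^(-1) ≡ 10 in F_17 gives a(x)^(-1) ≡ 10·(12x^3 + 11x^2 + 8x + 4) ≡ x^3 + 8x^2 + 12x + 6 (mod f). Check: (4x^3 + 15x^2 + 6x + 13)·(x^3 + 8x^2 + 12x + 6) = 4x^6 + 13x^5 + 4x^4 + 10x^3 + 11x^2 + 5x + 10 ≡ 1 (mod x^4 + 11x^3 + 10x^2 + 2x + 8).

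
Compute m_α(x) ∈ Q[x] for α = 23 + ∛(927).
m_α(x) = x^3 - 69x^2 + 1587x - 13094

Set β = α - 23 = ∛(927), so β^3 = 927. Then (α - 23)^3 - 927 = 0, i.e. α is a root of g(x) = (x - 23)^3 - 927 = x^3 - 69x^2 + 1587x - 13094. Since g(x) = h(x - 23) where h(x) = x^3 - 927, and h is irreducible over Q (because 927 is not a perfect cube, so h has no rational root, and a monic cubic with no rational root is irreducible), g is also irreducible (irreducibility is preserved under the substitution x → x - 23). Hence m_α(x) = x^3 - 69x^2 + 1587x - 13094.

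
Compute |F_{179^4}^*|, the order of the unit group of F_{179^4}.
|F_{179^4}^*| = 1026625680

F_{179^4} has 179^4 = 1026625681 elements; its multiplicative group consists of all nonzero elements, so |F_{179^4}^*| = 1026625681 - 1 = 1026625680. (It is cyclic since any finite subgroup of the multiplicative group of a field is cyclic.)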